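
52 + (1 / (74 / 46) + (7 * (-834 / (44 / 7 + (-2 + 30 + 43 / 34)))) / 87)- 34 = 151922765 / 9078653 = 16.73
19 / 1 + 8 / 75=1433 / 75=19.11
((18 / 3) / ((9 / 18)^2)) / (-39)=-0.62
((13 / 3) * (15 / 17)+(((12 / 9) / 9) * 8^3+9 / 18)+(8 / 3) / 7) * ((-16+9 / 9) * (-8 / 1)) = 10353100 / 1071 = 9666.76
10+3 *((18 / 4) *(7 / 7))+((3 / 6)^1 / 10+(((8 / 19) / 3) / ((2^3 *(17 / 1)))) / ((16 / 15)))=608557 / 25840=23.55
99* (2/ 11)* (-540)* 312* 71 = -215317440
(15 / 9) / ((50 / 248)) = 124 / 15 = 8.27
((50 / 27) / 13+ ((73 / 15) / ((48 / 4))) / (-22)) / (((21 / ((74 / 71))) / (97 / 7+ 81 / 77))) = 29055101 / 316621305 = 0.09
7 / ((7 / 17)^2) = 289 / 7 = 41.29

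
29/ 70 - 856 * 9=-539251/ 70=-7703.59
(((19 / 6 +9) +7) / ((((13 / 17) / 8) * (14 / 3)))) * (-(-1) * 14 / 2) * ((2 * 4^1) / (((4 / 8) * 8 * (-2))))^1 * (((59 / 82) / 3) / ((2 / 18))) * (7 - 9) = 692070 / 533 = 1298.44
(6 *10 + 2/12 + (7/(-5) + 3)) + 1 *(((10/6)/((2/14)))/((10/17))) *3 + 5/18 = 10939/90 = 121.54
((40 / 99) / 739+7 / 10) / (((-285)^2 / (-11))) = -512527 / 5402274750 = -0.00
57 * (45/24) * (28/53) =56.46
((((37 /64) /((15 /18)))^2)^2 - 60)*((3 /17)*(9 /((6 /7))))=-2467696956417 /22282240000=-110.75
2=2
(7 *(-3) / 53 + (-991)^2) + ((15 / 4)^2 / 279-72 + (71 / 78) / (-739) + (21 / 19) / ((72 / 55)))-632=14127206323737029 / 14395282512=981377.50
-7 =-7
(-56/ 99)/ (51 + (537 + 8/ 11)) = -14/ 14571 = -0.00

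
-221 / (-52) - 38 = -135 / 4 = -33.75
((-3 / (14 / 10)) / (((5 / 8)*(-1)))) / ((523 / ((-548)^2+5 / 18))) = 3088844 / 1569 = 1968.67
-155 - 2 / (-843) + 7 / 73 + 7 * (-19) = -17717185 / 61539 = -287.90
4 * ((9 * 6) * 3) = 648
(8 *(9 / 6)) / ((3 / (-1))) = -4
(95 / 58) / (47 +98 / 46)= 437 / 13108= 0.03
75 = 75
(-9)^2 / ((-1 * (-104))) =81 / 104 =0.78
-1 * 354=-354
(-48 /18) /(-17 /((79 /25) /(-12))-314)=316 /29559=0.01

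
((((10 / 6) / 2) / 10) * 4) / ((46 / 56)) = 28 / 69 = 0.41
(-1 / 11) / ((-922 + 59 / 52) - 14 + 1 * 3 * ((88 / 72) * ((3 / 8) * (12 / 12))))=104 / 1067913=0.00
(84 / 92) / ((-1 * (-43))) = 21 / 989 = 0.02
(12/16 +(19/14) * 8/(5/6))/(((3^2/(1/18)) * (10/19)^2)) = 232123/756000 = 0.31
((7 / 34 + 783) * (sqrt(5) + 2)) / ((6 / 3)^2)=26629 / 68 + 26629 * sqrt(5) / 136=829.43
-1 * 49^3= -117649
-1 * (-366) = 366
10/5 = 2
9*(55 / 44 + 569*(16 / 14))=164187 / 28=5863.82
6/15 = 2/5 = 0.40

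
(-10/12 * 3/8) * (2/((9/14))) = -35/36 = -0.97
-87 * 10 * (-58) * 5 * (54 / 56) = 1703025 / 7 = 243289.29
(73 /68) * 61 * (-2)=-4453 /34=-130.97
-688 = -688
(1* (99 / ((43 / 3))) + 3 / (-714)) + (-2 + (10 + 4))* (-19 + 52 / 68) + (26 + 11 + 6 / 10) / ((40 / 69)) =-18812747 / 127925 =-147.06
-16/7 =-2.29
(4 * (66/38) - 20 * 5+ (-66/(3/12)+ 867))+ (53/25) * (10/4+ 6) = 501569/950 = 527.97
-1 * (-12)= 12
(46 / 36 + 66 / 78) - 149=-34369 / 234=-146.88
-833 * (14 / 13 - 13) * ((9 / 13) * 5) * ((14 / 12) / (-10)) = -4010.97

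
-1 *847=-847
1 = 1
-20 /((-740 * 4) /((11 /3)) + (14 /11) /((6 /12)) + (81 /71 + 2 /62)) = 48422 /1945485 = 0.02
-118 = -118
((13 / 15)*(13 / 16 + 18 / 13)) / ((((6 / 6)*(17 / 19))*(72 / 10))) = 8683 / 29376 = 0.30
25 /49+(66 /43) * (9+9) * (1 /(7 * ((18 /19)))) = 9853 /2107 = 4.68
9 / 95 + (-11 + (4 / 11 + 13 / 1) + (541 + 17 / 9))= 5128991 / 9405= 545.35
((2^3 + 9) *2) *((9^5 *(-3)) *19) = -114436962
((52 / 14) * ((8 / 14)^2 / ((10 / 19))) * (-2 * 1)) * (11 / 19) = -4576 / 1715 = -2.67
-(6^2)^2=-1296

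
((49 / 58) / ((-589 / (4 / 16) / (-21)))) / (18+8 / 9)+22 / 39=511424699 / 905976240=0.56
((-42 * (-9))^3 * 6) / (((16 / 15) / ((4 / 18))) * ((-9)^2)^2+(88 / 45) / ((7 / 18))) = 1417766490 / 137803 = 10288.36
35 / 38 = 0.92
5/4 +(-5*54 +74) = -194.75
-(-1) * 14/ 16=7/ 8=0.88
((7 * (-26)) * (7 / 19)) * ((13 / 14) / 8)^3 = -28561 / 272384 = -0.10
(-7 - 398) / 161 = -405 / 161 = -2.52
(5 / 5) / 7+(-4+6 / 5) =-93 / 35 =-2.66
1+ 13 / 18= 31 / 18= 1.72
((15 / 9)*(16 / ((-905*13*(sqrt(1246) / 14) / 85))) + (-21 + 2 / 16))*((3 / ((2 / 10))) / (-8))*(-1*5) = -12525 / 64 - 4250*sqrt(1246) / 209417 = -196.42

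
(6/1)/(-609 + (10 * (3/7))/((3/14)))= -6/589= -0.01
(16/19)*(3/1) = 48/19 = 2.53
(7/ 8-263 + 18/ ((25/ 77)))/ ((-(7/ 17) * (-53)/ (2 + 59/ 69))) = -46145871/ 1706600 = -27.04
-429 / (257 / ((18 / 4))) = -3861 / 514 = -7.51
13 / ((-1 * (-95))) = 13 / 95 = 0.14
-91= -91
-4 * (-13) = 52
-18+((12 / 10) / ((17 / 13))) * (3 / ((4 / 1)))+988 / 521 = -15.42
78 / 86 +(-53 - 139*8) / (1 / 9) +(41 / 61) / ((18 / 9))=-54997789 / 5246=-10483.76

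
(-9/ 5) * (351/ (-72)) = 351/ 40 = 8.78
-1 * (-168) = 168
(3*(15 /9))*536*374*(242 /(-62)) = -121280720 /31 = -3912281.29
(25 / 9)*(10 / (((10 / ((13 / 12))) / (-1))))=-325 / 108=-3.01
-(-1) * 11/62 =0.18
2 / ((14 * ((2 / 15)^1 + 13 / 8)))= 120 / 1477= 0.08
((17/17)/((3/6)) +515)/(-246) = -517/246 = -2.10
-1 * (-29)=29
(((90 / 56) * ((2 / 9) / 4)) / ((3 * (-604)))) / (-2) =5 / 202944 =0.00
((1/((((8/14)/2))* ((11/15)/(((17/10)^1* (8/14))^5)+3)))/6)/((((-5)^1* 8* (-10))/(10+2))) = 59633994/13111673525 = 0.00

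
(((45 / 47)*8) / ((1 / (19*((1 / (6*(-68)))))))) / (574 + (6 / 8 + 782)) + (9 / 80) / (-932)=-41341319 / 107768352960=-0.00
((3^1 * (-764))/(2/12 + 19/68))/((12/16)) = -6850.81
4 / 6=2 / 3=0.67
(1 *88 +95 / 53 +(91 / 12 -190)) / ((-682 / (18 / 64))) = 176727 / 4626688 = 0.04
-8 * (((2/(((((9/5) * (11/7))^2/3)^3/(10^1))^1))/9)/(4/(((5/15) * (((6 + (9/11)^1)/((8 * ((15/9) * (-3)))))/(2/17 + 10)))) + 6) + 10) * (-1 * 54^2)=3014393694595780480/12921998008491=233276.13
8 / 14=4 / 7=0.57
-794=-794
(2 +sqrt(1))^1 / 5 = 3 / 5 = 0.60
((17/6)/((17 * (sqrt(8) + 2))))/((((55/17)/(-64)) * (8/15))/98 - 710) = 3332/28388651 - 3332 * sqrt(2)/28388651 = -0.00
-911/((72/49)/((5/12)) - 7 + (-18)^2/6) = -223195/12379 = -18.03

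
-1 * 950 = -950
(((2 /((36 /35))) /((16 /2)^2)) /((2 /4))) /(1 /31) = 1085 /576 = 1.88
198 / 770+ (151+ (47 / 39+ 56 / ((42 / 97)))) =128217 / 455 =281.80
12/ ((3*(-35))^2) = 4/ 3675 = 0.00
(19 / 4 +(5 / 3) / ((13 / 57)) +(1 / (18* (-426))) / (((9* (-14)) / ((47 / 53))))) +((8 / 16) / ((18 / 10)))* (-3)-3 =5474872097 / 665689752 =8.22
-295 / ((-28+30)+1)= -295 / 3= -98.33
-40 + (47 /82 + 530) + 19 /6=60730 /123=493.74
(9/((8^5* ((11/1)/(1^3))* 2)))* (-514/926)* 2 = -2313/166887424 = -0.00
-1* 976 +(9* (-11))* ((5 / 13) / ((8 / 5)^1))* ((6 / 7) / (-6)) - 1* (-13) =-698589 / 728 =-959.60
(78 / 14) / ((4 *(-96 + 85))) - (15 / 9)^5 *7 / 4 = -423463 / 18711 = -22.63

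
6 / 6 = 1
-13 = -13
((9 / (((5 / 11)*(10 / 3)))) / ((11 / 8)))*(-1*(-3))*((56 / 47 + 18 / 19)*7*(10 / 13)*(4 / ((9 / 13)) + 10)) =27338976 / 11609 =2354.98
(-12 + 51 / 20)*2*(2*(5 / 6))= -31.50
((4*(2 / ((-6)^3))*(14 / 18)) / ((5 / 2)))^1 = -14 / 1215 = -0.01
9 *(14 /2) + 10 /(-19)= 62.47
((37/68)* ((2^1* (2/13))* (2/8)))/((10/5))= 37/1768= 0.02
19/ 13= 1.46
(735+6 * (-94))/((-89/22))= -3762/89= -42.27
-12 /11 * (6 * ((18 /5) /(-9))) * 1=144 /55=2.62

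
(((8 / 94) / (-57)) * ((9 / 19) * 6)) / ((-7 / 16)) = 1152 / 118769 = 0.01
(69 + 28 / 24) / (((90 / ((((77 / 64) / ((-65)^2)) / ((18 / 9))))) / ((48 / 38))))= 32417 / 231192000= 0.00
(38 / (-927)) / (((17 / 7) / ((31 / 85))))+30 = 40177204 / 1339515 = 29.99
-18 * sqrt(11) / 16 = -9 * sqrt(11) / 8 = -3.73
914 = 914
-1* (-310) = 310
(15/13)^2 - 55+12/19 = -170302/3211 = -53.04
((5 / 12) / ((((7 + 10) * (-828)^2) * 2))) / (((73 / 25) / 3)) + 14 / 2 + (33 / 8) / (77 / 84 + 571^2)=186412895256158491 / 26630365406633856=7.00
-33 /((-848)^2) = -33 /719104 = -0.00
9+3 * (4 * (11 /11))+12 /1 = 33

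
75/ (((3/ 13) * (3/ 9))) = 975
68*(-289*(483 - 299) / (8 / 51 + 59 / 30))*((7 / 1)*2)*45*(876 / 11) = -339248671372800 / 3971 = -85431546555.73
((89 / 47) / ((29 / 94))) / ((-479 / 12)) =-0.15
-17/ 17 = -1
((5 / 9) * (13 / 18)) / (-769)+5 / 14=155495 / 436023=0.36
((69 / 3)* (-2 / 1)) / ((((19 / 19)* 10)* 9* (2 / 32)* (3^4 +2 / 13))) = -4784 / 47475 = -0.10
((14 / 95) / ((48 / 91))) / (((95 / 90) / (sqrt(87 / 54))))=637 * sqrt(58) / 14440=0.34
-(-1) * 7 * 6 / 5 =42 / 5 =8.40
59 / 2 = 29.50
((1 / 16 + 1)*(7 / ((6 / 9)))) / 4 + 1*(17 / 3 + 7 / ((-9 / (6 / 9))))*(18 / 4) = 9967 / 384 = 25.96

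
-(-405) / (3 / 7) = 945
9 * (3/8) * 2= 27/4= 6.75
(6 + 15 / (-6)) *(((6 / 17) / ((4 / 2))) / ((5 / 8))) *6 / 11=504 / 935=0.54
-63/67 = -0.94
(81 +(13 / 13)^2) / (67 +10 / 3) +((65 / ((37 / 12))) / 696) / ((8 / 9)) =4346763 / 3622448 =1.20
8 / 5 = 1.60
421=421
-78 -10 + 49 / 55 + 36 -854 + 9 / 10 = -99463 / 110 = -904.21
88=88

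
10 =10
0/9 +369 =369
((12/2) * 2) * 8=96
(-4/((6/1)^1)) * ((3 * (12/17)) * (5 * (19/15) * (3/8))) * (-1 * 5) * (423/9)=13395/17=787.94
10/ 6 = 5/ 3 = 1.67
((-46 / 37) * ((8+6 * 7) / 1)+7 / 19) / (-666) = 43441 / 468198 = 0.09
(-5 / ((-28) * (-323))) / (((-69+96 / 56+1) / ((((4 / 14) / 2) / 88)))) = 5 / 369284608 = 0.00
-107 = -107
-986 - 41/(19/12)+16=-18922/19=-995.89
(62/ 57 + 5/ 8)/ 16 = 0.11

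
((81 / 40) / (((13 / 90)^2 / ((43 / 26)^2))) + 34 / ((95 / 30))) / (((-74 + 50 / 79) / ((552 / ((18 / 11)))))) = -347334667361 / 273500136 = -1269.96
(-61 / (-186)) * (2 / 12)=61 / 1116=0.05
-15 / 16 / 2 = -15 / 32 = -0.47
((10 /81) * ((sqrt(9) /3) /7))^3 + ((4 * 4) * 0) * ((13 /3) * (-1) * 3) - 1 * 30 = -5468526890 /182284263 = -30.00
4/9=0.44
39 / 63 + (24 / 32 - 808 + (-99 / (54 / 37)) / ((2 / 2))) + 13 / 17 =-415881 / 476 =-873.70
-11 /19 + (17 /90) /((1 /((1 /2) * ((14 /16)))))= -13579 /27360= -0.50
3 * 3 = 9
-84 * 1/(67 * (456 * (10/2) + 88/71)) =-1491/2712964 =-0.00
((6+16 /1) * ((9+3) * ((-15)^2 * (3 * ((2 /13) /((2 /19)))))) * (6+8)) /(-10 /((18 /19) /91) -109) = -213305400 /62569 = -3409.12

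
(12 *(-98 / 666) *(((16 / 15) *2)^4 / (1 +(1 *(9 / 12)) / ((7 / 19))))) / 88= -719323136 / 5254115625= -0.14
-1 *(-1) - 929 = -928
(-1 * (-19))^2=361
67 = 67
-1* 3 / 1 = -3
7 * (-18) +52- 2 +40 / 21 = -1556 / 21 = -74.10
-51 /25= -2.04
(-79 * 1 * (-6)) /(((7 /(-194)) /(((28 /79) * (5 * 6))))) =-139680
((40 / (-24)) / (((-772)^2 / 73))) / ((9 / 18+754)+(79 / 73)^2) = -1945085 / 7200031747368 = -0.00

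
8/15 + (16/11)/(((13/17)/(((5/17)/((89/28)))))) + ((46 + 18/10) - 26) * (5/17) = 23110717/3245385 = 7.12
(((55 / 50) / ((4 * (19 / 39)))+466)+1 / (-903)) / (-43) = -320193107 / 29510040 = -10.85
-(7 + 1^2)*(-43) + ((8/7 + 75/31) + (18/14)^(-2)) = 6119734/17577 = 348.17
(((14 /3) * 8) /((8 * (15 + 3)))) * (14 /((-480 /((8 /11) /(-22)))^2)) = 49 /2846210400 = 0.00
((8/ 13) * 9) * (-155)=-11160/ 13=-858.46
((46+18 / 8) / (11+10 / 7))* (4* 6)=2702 / 29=93.17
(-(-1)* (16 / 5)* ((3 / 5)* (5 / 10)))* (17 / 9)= 136 / 75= 1.81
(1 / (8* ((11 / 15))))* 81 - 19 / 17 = 18983 / 1496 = 12.69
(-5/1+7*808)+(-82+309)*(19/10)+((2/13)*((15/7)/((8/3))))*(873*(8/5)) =5692033/910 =6254.98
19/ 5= 3.80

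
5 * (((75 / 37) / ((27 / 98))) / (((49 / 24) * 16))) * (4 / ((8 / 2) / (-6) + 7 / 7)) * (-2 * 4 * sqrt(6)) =-264.81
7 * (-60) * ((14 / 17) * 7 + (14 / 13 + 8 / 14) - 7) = -38340 / 221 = -173.48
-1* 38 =-38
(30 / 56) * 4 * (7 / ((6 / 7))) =17.50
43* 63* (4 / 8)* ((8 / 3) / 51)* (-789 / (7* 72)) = -11309 / 102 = -110.87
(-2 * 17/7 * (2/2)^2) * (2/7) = -68/49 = -1.39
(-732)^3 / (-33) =130741056 / 11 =11885550.55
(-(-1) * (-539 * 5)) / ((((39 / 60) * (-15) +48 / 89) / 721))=691741820 / 3279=210961.21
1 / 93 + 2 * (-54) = -107.99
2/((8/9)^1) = 9/4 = 2.25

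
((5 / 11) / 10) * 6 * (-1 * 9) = -2.45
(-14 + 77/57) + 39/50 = -33827/2850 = -11.87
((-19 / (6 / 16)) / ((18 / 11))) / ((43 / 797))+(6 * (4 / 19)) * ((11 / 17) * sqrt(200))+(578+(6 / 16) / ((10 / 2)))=194123 / 46440+2640 * sqrt(2) / 323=15.74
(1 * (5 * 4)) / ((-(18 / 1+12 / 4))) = -20 / 21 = -0.95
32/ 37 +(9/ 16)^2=11189/ 9472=1.18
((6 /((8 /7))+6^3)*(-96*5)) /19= -5589.47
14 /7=2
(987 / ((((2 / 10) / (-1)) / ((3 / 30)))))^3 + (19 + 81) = -961504003 / 8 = -120188000.38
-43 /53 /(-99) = 43 /5247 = 0.01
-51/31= -1.65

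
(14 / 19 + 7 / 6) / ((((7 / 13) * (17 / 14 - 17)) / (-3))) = 217 / 323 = 0.67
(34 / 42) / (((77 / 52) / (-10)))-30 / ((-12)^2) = -73415 / 12936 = -5.68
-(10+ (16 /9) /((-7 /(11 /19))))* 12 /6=-23588 /1197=-19.71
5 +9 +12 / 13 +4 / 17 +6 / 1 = 4676 / 221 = 21.16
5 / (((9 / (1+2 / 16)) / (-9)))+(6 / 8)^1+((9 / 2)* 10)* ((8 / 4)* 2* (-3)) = -4359 / 8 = -544.88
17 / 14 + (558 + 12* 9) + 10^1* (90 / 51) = 162997 / 238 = 684.86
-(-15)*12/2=90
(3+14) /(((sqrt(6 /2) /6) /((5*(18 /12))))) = 255*sqrt(3) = 441.67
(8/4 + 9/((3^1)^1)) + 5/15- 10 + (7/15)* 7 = -7/5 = -1.40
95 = 95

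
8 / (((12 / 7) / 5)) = 70 / 3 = 23.33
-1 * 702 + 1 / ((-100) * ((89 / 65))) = -1249573 / 1780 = -702.01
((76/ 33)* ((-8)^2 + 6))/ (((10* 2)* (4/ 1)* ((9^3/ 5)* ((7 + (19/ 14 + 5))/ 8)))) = 37240/ 4498659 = 0.01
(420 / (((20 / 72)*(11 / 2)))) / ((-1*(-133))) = 432 / 209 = 2.07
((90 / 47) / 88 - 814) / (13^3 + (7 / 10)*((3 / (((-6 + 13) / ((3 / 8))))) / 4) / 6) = -269329120 / 726944911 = -0.37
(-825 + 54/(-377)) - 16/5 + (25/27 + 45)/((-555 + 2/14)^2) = -79497564965203/95971785390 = -828.34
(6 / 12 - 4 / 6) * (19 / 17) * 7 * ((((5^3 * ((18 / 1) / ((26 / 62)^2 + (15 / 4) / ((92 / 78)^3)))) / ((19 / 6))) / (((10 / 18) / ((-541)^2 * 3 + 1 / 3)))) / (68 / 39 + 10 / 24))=-111765337299217728000 / 405825843293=-275402217.84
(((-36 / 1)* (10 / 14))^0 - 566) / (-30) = 18.83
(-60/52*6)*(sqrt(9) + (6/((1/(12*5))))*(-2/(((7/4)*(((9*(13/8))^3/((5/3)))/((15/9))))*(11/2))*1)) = -3617806030/178134957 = -20.31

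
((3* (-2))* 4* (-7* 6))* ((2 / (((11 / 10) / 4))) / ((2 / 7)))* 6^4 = 365783040 / 11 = 33253003.64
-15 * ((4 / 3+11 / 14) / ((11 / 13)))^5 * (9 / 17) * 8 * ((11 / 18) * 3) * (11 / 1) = -10366610924987785 / 82143069624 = -126201.89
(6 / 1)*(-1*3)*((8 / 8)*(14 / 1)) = -252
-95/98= -0.97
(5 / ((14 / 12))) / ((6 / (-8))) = -40 / 7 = -5.71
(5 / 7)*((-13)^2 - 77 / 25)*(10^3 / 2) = 414800 / 7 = 59257.14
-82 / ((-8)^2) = -41 / 32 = -1.28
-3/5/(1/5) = -3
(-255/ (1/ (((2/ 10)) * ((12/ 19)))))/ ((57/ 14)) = -2856/ 361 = -7.91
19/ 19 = 1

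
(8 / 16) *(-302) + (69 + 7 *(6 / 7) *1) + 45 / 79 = -5959 / 79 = -75.43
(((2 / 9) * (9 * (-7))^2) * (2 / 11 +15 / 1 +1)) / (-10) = -78498 / 55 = -1427.24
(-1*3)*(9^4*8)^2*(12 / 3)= -33059881728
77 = 77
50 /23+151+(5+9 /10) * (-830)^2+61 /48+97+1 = 4487497739 /1104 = 4064762.44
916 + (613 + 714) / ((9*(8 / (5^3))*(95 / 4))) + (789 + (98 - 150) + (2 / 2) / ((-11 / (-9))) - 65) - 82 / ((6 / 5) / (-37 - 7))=4692.49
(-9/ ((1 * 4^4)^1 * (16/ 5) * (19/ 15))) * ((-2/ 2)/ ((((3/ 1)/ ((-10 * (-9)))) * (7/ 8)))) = 10125/ 34048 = 0.30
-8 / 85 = -0.09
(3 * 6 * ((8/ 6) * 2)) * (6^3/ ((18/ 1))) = 576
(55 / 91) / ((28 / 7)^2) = 55 / 1456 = 0.04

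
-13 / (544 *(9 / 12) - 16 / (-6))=-39 / 1232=-0.03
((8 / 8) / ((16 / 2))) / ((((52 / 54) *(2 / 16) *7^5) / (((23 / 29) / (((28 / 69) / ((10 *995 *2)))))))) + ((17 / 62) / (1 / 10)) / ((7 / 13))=20611475215 / 2749927726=7.50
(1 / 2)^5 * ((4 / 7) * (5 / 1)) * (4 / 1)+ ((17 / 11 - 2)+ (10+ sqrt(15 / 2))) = sqrt(30) / 2+ 1525 / 154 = 12.64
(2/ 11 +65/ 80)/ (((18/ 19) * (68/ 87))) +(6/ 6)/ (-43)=4074467/ 3087744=1.32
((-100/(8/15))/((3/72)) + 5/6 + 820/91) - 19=-2461999/546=-4509.16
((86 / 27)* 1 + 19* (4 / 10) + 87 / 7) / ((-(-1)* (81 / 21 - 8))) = -21937 / 3915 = -5.60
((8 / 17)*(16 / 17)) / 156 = 32 / 11271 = 0.00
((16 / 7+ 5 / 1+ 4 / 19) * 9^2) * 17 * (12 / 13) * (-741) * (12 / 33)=-197693136 / 77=-2567443.32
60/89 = 0.67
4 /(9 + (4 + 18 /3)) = 4 /19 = 0.21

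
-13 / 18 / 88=-13 / 1584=-0.01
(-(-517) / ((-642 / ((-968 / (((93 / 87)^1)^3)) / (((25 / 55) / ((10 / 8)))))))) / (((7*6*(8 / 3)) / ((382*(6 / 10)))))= 3205501315973 / 892538360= 3591.44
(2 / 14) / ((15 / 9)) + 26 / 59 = 1087 / 2065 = 0.53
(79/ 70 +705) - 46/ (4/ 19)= 17067/ 35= 487.63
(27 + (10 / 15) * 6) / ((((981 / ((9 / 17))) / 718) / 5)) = 111290 / 1853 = 60.06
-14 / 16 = -7 / 8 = -0.88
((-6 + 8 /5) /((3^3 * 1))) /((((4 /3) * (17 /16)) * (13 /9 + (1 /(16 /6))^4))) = -32768 /417095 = -0.08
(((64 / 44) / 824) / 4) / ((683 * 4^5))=0.00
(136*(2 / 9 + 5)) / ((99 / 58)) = 370736 / 891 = 416.09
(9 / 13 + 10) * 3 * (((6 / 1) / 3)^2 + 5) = 3753 / 13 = 288.69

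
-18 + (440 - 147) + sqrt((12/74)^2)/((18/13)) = 30538/111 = 275.12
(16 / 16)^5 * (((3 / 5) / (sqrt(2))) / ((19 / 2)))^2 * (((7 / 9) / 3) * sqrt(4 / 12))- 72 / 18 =-4 + 14 * sqrt(3) / 81225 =-4.00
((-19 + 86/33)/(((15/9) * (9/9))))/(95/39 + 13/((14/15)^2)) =-0.57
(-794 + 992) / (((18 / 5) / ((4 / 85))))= 44 / 17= 2.59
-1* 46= -46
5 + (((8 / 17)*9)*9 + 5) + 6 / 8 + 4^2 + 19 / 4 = 2367 / 34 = 69.62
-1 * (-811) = 811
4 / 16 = 1 / 4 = 0.25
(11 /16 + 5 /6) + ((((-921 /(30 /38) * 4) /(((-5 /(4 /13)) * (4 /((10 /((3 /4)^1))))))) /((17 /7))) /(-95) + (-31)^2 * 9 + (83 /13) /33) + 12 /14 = 176583827449 /20420400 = 8647.42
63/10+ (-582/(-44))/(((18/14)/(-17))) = -27818/165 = -168.59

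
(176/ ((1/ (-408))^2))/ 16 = 1831104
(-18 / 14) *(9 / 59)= -81 / 413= -0.20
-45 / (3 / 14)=-210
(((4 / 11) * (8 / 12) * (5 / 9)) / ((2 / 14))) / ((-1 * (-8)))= 35 / 297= 0.12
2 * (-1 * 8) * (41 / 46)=-328 / 23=-14.26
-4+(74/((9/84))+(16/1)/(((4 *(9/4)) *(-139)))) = 859004/1251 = 686.65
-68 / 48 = -17 / 12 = -1.42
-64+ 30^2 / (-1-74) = -76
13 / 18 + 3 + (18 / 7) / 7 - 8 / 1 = -3449 / 882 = -3.91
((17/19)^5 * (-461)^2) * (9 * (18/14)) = 24441703789257/17332693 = 1410150.39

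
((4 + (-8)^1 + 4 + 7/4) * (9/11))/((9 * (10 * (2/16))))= 7/55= 0.13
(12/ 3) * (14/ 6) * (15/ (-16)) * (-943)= 33005/ 4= 8251.25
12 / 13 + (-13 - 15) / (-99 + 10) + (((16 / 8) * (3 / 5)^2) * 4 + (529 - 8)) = 15189029 / 28925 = 525.12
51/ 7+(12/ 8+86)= 1327/ 14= 94.79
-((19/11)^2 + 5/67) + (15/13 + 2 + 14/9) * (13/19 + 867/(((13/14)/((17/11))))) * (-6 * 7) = -1173690816670/4110249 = -285552.24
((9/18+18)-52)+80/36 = -563/18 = -31.28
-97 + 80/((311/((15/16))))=-30092/311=-96.76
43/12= 3.58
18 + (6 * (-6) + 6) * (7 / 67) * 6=-54 / 67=-0.81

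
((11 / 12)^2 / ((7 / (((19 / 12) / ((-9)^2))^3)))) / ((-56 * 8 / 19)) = -0.00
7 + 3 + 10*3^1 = 40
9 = 9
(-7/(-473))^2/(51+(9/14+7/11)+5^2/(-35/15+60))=118678/28563542447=0.00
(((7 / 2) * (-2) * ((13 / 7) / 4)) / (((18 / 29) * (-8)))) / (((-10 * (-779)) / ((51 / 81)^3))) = 1852201 / 88318408320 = 0.00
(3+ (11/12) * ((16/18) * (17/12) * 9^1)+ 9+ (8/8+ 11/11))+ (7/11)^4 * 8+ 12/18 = 6948835/263538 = 26.37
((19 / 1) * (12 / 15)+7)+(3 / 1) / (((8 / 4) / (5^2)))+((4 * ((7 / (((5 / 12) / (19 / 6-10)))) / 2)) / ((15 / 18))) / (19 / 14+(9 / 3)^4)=3248841 / 57650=56.35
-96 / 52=-24 / 13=-1.85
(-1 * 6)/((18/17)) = -17/3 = -5.67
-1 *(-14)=14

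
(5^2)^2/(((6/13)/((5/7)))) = 40625/42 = 967.26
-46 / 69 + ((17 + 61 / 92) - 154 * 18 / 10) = -359081 / 1380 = -260.20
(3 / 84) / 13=1 / 364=0.00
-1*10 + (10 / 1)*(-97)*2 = -1950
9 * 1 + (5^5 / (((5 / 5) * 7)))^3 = 30517581212 / 343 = 88972539.98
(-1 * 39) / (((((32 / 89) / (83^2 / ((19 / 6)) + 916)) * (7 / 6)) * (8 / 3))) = -917458191 / 8512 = -107784.09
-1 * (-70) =70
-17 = -17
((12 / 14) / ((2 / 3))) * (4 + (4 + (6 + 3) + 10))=243 / 7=34.71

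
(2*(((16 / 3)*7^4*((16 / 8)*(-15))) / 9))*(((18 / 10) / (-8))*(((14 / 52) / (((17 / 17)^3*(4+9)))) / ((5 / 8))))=537824 / 845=636.48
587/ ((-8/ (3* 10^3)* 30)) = -14675/ 2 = -7337.50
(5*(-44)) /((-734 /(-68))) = -7480 /367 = -20.38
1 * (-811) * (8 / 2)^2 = -12976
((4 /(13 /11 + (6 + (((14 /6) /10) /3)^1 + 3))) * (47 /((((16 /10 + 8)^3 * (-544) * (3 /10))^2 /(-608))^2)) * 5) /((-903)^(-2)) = 9214945568084716796875 /145026689477449637665940963328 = 0.00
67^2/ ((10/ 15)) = 13467/ 2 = 6733.50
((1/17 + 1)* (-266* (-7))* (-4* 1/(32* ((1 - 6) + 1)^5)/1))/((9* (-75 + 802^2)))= 931/22391179264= 0.00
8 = 8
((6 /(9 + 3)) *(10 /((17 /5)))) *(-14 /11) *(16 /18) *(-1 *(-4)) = -11200 /1683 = -6.65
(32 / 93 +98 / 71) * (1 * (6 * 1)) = 22772 / 2201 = 10.35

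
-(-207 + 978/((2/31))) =-14952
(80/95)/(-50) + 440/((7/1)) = 208944/3325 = 62.84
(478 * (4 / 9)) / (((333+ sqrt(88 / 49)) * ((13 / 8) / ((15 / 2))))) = 207987360 / 70635149 - 535360 * sqrt(22) / 211905447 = 2.93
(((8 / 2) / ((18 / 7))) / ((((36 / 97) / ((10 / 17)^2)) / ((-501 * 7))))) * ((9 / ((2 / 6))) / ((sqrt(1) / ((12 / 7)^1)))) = -68035800 / 289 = -235417.99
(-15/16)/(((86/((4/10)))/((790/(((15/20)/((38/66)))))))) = -7505/2838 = -2.64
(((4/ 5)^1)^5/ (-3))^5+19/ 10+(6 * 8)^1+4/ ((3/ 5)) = 8193073405091055455377/ 144839286804199218750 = 56.57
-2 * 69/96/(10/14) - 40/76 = -3859/1520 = -2.54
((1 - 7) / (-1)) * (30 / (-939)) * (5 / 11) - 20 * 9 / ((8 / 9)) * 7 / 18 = -1085745 / 13772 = -78.84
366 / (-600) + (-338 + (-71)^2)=470239 / 100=4702.39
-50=-50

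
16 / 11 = 1.45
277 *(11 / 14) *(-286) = -62245.86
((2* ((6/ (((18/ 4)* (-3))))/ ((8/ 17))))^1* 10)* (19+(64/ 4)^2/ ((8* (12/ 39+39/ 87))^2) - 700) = 1861354106/ 146205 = 12731.12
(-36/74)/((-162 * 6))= 1/1998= 0.00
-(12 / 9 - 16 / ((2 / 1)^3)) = 2 / 3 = 0.67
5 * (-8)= -40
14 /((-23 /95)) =-57.83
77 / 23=3.35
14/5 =2.80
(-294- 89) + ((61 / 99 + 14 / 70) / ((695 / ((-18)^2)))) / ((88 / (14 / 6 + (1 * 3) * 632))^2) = -205.94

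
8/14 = 4/7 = 0.57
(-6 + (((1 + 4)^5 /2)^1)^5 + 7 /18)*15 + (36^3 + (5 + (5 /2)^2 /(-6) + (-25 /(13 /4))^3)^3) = 20479308334552329943955320917827 /146596599332352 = 139698386100507638.15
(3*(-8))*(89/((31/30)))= -64080/31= -2067.10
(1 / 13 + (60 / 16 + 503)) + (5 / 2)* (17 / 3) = 81275 / 156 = 520.99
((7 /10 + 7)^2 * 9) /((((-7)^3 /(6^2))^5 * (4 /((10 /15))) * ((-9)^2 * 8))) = -0.00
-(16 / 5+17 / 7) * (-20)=788 / 7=112.57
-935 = -935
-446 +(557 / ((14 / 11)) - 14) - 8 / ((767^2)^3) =-63725979753195831209 / 2850363311644541966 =-22.36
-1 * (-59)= 59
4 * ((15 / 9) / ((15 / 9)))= 4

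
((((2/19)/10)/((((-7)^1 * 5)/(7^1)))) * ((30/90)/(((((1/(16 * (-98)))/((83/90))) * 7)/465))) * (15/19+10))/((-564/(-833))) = 2460518732/2290545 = 1074.21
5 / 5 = 1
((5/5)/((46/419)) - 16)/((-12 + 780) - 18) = -317/34500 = -0.01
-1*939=-939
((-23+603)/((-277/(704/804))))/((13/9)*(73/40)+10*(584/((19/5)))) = -232742400/195426845329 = -0.00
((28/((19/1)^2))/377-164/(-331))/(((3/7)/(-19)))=-156304232/7112859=-21.97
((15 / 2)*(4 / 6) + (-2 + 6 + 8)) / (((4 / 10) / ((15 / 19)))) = 1275 / 38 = 33.55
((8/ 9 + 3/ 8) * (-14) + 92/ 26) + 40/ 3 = -385/ 468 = -0.82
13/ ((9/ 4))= 52/ 9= 5.78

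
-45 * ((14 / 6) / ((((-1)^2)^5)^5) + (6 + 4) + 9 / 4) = -2625 / 4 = -656.25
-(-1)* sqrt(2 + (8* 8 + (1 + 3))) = sqrt(70) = 8.37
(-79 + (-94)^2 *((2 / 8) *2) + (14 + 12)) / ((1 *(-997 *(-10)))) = 873 / 1994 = 0.44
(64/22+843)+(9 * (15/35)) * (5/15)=65234/77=847.19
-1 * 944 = -944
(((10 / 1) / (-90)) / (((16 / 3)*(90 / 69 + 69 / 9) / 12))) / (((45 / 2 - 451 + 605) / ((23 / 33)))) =-529 / 4807154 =-0.00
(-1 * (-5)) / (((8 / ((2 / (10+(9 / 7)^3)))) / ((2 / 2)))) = 1715 / 16636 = 0.10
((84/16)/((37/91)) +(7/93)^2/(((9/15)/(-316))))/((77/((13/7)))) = 10115209/42241716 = 0.24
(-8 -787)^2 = 632025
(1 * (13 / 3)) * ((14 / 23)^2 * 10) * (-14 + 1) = -208.72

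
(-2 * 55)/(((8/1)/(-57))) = 3135/4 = 783.75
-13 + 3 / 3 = -12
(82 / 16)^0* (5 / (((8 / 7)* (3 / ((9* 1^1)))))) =105 / 8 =13.12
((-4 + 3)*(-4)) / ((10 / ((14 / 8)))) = 7 / 10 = 0.70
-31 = -31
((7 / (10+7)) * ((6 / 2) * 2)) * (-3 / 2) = -63 / 17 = -3.71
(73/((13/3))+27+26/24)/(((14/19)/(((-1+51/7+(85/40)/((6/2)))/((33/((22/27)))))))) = 156475925/14859936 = 10.53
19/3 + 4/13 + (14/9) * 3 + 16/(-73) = 10523/949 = 11.09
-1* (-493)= 493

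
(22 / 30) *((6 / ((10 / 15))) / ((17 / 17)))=33 / 5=6.60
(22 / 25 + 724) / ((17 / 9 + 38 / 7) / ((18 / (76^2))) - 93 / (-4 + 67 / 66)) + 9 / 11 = 2413595412 / 2149527325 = 1.12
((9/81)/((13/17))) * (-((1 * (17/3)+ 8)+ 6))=-1003/351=-2.86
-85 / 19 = -4.47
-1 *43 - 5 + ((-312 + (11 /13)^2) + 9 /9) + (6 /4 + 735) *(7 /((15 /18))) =4924927 /845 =5828.32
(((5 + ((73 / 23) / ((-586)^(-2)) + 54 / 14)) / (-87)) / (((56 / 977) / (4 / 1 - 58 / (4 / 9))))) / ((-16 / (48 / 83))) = -942924488077 / 943544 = -999343.42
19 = 19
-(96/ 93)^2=-1024/ 961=-1.07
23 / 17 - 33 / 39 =112 / 221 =0.51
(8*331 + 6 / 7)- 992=11598 / 7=1656.86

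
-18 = -18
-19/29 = -0.66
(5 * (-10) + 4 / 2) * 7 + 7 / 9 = -3017 / 9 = -335.22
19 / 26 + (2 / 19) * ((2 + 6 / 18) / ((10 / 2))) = 5779 / 7410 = 0.78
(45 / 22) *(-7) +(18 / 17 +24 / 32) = -9357 / 748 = -12.51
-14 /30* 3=-7 /5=-1.40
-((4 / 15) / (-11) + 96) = -15836 / 165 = -95.98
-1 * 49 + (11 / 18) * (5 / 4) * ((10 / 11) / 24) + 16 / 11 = -451597 / 9504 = -47.52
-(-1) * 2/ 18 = 1/ 9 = 0.11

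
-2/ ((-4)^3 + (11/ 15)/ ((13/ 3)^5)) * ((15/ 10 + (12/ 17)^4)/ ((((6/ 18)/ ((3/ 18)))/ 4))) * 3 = 3252916537650/ 9923369631749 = 0.33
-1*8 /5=-1.60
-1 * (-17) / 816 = 1 / 48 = 0.02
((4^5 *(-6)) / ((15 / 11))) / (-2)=11264 / 5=2252.80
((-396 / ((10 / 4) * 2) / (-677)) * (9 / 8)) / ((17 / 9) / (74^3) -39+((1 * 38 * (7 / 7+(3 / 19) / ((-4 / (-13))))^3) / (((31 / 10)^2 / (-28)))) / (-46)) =-563658378011388 / 131314717480180345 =-0.00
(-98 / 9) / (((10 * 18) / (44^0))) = -49 / 810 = -0.06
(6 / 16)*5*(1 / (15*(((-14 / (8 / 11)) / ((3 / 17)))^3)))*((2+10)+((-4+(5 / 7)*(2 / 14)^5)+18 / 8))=-260475966 / 263880427955221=-0.00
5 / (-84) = -5 / 84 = -0.06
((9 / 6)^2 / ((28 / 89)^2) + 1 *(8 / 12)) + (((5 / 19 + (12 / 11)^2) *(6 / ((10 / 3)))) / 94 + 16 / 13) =1629297948263 / 66076570560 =24.66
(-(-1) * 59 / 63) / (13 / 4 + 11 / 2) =0.11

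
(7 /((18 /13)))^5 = 3302.51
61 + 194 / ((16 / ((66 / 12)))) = 2043 / 16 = 127.69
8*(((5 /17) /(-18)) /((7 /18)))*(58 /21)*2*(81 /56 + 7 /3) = -368300 /52479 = -7.02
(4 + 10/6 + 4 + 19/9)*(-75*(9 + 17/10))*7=-66161.67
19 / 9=2.11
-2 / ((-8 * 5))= 1 / 20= 0.05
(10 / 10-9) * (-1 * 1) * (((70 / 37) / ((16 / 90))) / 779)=3150 / 28823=0.11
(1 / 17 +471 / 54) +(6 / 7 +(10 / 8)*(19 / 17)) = 11.04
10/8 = 5/4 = 1.25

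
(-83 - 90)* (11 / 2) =-1903 / 2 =-951.50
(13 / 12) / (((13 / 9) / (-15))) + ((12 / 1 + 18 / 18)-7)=-21 / 4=-5.25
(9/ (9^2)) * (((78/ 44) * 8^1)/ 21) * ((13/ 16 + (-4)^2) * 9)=3497/ 308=11.35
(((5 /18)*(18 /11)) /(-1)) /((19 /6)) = -30 /209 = -0.14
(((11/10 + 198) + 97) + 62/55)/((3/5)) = 32695/66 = 495.38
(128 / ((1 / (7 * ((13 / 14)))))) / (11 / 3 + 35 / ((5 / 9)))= 312 / 25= 12.48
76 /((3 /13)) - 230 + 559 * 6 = 10360 /3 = 3453.33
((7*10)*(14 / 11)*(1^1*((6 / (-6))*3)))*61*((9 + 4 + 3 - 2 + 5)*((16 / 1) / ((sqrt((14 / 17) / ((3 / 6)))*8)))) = -486780*sqrt(119) / 11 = -482740.26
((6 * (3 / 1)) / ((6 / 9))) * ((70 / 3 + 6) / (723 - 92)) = 1.26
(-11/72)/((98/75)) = -275/2352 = -0.12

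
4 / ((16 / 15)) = 15 / 4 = 3.75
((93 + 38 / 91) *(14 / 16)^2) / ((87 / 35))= 2082745 / 72384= 28.77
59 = 59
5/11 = 0.45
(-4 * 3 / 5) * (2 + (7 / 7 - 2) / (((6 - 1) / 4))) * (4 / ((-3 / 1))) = 3.84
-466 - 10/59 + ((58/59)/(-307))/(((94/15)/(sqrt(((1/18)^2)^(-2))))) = -396996156/851311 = -466.34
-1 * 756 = -756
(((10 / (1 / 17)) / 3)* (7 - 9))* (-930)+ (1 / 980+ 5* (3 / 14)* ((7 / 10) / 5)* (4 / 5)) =105400.12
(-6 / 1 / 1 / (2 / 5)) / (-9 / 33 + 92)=-165 / 1009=-0.16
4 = 4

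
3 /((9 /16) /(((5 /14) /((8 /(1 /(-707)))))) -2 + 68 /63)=-945 /2806373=-0.00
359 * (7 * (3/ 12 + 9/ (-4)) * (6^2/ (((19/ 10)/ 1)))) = -1809360/ 19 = -95229.47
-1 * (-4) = 4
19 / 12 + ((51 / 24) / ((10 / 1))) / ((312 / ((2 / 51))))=59281 / 37440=1.58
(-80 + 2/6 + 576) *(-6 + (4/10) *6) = -8934/5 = -1786.80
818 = 818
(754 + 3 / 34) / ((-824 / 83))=-2128037 / 28016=-75.96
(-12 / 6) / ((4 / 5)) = -5 / 2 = -2.50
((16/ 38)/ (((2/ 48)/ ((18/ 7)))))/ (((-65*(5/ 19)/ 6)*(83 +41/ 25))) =-5184/ 48139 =-0.11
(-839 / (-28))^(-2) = 784 / 703921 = 0.00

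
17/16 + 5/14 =159/112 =1.42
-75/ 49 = -1.53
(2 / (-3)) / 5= -2 / 15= -0.13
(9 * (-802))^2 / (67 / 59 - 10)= -3073871916 / 523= -5877384.16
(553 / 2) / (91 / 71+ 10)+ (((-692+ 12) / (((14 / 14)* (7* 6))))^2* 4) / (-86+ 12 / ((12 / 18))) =237829 / 26166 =9.09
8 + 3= 11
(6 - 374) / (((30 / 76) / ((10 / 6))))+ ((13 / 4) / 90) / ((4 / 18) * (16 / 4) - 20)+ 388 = -72185077 / 61920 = -1165.78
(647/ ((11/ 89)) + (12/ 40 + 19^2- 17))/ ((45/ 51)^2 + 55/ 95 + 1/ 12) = 20219059038/ 5221645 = 3872.16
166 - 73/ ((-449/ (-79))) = 68767/ 449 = 153.16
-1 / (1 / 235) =-235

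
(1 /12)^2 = 1 /144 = 0.01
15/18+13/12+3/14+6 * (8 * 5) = 20339/84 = 242.13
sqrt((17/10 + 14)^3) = 157*sqrt(1570)/100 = 62.21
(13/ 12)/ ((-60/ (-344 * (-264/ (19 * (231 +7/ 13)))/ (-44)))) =169/ 19950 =0.01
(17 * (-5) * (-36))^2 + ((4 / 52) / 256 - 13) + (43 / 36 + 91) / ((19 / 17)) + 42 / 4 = 5328757918187 / 569088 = 9363679.99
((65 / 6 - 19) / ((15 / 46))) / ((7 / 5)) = -161 / 9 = -17.89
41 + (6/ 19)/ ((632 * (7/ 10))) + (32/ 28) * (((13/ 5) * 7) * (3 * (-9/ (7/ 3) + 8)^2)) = 817856399/ 735490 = 1111.99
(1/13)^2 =1/169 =0.01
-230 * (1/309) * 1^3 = -230/309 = -0.74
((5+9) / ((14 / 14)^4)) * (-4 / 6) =-28 / 3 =-9.33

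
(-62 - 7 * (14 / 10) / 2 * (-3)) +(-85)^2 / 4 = 35179 / 20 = 1758.95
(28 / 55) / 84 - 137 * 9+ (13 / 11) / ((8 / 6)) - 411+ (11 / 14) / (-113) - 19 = -867723511 / 522060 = -1662.11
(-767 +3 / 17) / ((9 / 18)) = -26072 / 17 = -1533.65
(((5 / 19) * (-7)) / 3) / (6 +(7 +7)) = -7 / 228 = -0.03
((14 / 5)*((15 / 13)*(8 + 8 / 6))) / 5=392 / 65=6.03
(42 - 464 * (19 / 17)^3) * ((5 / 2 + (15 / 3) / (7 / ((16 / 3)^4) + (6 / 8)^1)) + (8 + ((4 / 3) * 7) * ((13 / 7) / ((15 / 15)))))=-1697964512955 / 81423149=-20853.58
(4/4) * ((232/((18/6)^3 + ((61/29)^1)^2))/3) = 48778/19821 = 2.46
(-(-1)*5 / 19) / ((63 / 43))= 215 / 1197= 0.18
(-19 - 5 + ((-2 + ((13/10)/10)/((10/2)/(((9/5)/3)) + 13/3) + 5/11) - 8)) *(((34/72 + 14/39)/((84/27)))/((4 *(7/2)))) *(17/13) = -1324273089/1582380800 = -0.84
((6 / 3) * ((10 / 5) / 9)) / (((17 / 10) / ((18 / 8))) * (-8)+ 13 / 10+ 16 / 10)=-40 / 283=-0.14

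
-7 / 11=-0.64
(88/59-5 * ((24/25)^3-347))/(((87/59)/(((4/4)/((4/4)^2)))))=1174.62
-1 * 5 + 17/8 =-23/8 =-2.88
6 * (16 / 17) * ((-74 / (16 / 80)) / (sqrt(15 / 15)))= -2089.41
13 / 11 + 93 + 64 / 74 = 38684 / 407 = 95.05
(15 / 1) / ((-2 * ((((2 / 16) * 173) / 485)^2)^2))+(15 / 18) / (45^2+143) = -22110506630682874795 / 11651851493328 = -1897595.99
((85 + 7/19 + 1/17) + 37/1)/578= 19772/93347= 0.21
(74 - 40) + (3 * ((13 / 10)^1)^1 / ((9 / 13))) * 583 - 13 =99157 / 30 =3305.23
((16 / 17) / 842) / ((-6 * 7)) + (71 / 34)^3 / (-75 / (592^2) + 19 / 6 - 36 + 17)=-415883044467364 / 723087822446745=-0.58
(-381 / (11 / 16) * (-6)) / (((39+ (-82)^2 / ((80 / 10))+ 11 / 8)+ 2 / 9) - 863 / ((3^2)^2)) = 3.82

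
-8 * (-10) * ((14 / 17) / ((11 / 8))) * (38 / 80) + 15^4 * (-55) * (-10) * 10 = 52067816756 / 187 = 278437522.76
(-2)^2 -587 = -583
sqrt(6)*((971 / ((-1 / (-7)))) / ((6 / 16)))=54376*sqrt(6) / 3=44397.82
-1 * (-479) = 479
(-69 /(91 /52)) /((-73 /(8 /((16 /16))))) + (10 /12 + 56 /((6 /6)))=187499 /3066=61.15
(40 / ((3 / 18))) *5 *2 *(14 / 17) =33600 / 17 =1976.47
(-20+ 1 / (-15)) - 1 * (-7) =-196 / 15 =-13.07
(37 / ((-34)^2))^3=50653 / 1544804416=0.00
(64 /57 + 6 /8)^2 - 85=-4236311 /51984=-81.49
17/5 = 3.40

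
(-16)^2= 256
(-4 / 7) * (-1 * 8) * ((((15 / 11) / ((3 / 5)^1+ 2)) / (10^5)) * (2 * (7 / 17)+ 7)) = 57 / 303875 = 0.00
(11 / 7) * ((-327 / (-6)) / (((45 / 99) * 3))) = 13189 / 210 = 62.80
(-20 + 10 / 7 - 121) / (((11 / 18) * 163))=-17586 / 12551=-1.40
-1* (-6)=6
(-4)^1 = -4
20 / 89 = 0.22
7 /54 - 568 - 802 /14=-236309 /378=-625.16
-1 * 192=-192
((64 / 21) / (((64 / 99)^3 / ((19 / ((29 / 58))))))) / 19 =323433 / 14336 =22.56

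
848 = 848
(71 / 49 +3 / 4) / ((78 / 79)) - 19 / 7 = -7447 / 15288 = -0.49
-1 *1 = -1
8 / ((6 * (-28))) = -1 / 21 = -0.05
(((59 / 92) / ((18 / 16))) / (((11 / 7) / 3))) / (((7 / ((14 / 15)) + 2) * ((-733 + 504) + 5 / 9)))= -1239 / 2470798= -0.00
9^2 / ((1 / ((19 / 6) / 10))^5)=2476099 / 9600000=0.26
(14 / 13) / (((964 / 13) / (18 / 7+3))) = 39 / 482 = 0.08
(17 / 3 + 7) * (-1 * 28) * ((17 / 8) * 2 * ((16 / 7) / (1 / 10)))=-103360 / 3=-34453.33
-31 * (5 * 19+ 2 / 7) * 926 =-19146902 / 7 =-2735271.71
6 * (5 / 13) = 30 / 13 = 2.31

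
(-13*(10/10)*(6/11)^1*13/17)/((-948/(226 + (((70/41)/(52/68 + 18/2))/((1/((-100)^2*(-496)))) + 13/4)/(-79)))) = 2036075565121/31772232008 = 64.08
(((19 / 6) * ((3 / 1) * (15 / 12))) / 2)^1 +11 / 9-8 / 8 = 887 / 144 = 6.16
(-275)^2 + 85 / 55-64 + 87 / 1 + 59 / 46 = 38279319 / 506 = 75650.83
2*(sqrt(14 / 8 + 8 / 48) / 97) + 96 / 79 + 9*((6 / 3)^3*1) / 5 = sqrt(69) / 291 + 6168 / 395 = 15.64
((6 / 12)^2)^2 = 1 / 16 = 0.06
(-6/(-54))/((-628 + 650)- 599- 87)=-1/5976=-0.00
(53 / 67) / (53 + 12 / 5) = 265 / 18559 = 0.01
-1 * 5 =-5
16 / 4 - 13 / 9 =23 / 9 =2.56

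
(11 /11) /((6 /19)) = 19 /6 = 3.17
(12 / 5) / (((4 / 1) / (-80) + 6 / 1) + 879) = 48 / 17699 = 0.00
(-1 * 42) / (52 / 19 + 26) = -1.46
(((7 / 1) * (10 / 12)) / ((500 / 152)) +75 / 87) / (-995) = -5732 / 2164125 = -0.00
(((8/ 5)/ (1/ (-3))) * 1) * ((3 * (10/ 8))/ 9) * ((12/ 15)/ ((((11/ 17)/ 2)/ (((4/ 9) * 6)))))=-2176/ 165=-13.19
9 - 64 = -55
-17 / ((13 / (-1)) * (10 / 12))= 102 / 65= 1.57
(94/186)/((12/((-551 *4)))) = -25897/279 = -92.82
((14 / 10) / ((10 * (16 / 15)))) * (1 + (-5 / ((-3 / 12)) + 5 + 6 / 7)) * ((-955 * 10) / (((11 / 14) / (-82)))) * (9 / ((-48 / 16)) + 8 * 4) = 1120733565 / 11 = 101884869.55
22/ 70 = 11/ 35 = 0.31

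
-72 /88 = -9 /11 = -0.82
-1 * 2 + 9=7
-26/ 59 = -0.44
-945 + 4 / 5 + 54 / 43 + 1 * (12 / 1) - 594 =-327863 / 215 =-1524.94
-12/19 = -0.63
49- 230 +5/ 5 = -180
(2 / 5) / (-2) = -1 / 5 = -0.20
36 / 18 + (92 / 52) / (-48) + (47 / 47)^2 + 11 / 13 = 2377 / 624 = 3.81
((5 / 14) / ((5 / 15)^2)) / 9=5 / 14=0.36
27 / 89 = 0.30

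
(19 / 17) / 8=19 / 136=0.14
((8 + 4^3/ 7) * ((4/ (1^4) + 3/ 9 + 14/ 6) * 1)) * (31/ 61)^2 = 768800/ 26047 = 29.52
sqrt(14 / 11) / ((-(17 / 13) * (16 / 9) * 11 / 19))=-2223 * sqrt(154) / 32912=-0.84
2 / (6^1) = 1 / 3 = 0.33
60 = 60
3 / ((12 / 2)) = 1 / 2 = 0.50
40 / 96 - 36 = -427 / 12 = -35.58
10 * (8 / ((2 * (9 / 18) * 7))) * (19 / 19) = 80 / 7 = 11.43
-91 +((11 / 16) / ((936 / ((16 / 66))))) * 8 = -63881 / 702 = -91.00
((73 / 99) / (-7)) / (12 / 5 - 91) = 365 / 306999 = 0.00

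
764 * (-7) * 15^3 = -18049500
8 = 8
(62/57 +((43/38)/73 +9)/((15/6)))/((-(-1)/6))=195314/6935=28.16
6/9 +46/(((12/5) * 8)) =49/16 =3.06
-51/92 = -0.55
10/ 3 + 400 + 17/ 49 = 59341/ 147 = 403.68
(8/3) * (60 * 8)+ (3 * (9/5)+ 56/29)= 186663/145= 1287.33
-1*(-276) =276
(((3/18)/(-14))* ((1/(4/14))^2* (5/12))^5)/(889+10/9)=-126105021875/2721646116864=-0.05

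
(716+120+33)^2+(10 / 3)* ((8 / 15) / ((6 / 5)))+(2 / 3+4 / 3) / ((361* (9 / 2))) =7360568719 / 9747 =755162.48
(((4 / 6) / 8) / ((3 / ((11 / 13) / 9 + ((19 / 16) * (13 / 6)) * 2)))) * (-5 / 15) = -9809 / 202176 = -0.05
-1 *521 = -521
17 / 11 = 1.55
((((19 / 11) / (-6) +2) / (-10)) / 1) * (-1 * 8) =226 / 165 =1.37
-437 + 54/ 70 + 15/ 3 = -15093/ 35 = -431.23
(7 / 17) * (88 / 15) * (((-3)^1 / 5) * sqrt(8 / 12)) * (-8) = 4928 * sqrt(6) / 1275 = 9.47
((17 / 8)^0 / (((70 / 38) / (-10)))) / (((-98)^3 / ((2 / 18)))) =19 / 29647548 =0.00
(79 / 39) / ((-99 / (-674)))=53246 / 3861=13.79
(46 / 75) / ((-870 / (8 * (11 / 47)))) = -2024 / 1533375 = -0.00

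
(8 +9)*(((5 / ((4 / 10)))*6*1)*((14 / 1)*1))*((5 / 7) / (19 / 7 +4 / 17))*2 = 1011500 / 117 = 8645.30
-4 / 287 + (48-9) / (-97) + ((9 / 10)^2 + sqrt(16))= 12232459 / 2783900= 4.39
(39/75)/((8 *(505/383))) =4979/101000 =0.05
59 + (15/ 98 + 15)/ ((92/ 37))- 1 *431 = -3299007/ 9016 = -365.91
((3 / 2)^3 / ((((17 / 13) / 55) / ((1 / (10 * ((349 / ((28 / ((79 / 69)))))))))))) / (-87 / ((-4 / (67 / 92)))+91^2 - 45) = 24509628 / 203330252377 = 0.00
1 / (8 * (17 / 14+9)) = 7 / 572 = 0.01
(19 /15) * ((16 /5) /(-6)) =-152 /225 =-0.68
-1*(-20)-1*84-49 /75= -4849 /75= -64.65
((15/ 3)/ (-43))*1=-5/ 43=-0.12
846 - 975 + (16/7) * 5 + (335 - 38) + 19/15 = 18973/105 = 180.70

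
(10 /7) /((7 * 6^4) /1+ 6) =5 /31773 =0.00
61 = 61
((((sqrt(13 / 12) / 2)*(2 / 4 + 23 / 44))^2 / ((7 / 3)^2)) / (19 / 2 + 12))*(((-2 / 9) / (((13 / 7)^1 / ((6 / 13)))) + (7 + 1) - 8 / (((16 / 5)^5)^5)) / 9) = 143608967373321541322794000951299225 / 67222213255888371454463038357006974976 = 0.00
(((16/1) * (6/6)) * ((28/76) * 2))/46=112/437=0.26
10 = 10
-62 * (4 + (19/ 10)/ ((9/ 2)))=-12338/ 45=-274.18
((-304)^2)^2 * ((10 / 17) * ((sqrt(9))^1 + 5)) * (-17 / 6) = -341628682240 / 3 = -113876227413.33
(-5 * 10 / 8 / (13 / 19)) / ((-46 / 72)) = 14.30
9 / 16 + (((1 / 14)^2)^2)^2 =830131345 / 1475789056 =0.56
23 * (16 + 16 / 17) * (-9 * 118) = -7034688 / 17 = -413805.18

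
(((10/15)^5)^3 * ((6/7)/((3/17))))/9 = 1114112/903981141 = 0.00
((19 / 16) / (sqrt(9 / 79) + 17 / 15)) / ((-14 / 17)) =-6506835 / 4660544 + 218025 *sqrt(79) / 4660544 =-0.98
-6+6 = 0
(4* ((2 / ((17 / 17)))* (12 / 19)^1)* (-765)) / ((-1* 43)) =73440 / 817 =89.89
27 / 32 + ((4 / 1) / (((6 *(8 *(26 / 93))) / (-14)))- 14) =-17.33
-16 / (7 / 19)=-304 / 7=-43.43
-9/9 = -1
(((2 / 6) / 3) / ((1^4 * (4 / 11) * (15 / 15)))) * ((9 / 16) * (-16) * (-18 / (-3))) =-33 / 2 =-16.50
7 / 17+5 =92 / 17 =5.41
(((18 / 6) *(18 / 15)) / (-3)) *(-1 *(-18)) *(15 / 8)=-40.50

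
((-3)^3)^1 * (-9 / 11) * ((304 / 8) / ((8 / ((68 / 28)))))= 78489 / 308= 254.83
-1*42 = -42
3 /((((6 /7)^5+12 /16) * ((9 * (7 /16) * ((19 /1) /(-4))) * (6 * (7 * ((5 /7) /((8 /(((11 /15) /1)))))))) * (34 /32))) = -39337984 /868974975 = -0.05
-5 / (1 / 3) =-15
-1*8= -8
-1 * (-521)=521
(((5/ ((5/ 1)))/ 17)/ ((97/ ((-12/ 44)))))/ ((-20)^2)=-0.00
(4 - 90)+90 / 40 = -335 / 4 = -83.75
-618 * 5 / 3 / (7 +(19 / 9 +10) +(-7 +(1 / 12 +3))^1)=-37080 / 547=-67.79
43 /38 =1.13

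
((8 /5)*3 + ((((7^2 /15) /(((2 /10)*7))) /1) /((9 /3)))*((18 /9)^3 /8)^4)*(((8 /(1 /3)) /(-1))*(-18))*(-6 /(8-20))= 6024 /5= 1204.80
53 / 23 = 2.30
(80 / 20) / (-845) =-0.00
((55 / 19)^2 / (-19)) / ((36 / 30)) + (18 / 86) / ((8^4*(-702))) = -11543724953 / 31409610752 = -0.37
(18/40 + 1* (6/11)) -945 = -207681/220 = -944.00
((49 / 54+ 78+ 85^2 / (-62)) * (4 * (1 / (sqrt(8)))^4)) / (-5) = 0.47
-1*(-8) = 8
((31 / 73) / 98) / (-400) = -31 / 2861600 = -0.00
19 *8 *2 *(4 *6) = 7296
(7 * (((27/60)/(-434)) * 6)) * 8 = -0.35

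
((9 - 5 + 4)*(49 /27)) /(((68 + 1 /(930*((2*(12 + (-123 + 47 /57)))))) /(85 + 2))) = 44262444800 /2382883029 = 18.58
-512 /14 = -256 /7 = -36.57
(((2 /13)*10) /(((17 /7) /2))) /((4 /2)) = 140 /221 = 0.63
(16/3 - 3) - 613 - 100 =-2132/3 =-710.67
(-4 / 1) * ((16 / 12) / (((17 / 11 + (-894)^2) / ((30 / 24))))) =-220 / 26374839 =-0.00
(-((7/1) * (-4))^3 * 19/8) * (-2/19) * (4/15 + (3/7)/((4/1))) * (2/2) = -30772/15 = -2051.47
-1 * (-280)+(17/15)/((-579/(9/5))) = 1350983/4825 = 280.00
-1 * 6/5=-6/5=-1.20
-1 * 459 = -459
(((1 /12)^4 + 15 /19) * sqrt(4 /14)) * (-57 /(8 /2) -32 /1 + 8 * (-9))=-21018701 * sqrt(14) /1575936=-49.90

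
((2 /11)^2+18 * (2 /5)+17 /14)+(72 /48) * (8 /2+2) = 147779 /8470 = 17.45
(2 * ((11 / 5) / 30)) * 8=88 / 75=1.17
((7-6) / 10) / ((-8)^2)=1 / 640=0.00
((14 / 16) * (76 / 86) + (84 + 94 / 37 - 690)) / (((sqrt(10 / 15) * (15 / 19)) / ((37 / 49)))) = -14574881 * sqrt(6) / 50568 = -706.00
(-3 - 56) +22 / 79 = -4639 / 79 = -58.72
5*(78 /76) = 195 /38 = 5.13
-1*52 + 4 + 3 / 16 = -765 / 16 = -47.81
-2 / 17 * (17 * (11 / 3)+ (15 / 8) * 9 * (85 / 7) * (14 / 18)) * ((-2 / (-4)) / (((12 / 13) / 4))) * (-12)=4069 / 6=678.17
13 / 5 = 2.60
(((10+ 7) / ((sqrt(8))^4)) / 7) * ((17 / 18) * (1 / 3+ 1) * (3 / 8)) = 289 / 16128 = 0.02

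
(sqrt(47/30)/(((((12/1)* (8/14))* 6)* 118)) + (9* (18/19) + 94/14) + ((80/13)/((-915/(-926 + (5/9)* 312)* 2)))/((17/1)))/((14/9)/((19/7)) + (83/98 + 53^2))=6517* sqrt(1410)/2667575156160 + 3476709530/634914913139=0.01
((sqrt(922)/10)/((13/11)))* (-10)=-11* sqrt(922)/13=-25.69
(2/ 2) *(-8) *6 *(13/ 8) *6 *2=-936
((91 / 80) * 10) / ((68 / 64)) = 182 / 17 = 10.71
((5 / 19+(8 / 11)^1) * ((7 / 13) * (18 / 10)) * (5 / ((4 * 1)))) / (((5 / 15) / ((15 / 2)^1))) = 27.00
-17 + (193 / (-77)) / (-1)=-1116 / 77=-14.49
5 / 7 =0.71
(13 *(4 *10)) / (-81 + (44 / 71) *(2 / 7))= -258440 / 40169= -6.43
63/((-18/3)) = -21/2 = -10.50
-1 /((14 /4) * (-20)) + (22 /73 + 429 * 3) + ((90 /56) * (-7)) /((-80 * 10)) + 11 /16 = 421233151 /327040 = 1288.02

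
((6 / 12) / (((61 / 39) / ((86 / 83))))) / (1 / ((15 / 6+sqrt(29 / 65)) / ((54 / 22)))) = 473*sqrt(1885) / 227835+30745 / 91134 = 0.43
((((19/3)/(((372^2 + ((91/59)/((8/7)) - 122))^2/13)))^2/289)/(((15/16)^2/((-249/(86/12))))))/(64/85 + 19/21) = -900757723035297906688/588504640059061964819465807947494267435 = -0.00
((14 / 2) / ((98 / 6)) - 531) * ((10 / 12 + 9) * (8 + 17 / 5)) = -2081697 / 35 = -59477.06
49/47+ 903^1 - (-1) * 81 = 46297/47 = 985.04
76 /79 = 0.96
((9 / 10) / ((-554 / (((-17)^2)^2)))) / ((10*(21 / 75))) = -751689 / 15512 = -48.46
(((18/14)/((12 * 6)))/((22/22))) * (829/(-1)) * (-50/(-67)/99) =-0.11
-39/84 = -13/28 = -0.46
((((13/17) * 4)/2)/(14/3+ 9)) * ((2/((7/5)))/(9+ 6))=52/4879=0.01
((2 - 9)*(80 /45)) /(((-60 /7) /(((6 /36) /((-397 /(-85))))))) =1666 /32157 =0.05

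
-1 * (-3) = 3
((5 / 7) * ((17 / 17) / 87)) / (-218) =-5 / 132762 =-0.00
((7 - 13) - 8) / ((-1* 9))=14 / 9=1.56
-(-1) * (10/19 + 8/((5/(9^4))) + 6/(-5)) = 997208/95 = 10496.93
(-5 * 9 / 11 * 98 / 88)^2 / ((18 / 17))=19.60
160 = 160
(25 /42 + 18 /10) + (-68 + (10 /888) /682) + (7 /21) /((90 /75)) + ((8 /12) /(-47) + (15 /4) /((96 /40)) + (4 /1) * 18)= 24571265723 /2988714960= 8.22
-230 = -230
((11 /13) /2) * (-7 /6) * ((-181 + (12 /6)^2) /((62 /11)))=15.50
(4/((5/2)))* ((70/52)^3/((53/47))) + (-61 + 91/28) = -25285771/465764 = -54.29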